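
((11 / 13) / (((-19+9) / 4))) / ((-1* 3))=22 / 195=0.11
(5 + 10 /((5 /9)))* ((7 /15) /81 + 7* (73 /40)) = 2857267 /9720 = 293.96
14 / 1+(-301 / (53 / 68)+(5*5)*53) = 50499 / 53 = 952.81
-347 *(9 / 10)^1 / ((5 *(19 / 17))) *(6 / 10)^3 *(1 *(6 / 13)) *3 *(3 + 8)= -141912243 / 771875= -183.85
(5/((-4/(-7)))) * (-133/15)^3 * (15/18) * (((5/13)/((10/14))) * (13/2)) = -115279213/6480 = -17790.00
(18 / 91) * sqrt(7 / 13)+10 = 18 * sqrt(91) / 1183+10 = 10.15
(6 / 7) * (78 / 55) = 468 / 385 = 1.22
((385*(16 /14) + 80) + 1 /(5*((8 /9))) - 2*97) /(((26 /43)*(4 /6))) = 1683321 /2080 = 809.29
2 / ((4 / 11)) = 11 / 2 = 5.50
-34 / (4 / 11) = -187 / 2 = -93.50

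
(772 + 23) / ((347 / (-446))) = -354570 / 347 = -1021.82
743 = 743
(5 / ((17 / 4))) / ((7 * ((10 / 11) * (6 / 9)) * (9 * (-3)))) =-11 / 1071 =-0.01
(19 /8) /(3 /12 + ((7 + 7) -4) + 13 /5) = 95 /514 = 0.18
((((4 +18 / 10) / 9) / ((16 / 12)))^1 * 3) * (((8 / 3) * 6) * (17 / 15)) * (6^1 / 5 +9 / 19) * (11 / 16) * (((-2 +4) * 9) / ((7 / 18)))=23280939 / 16625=1400.36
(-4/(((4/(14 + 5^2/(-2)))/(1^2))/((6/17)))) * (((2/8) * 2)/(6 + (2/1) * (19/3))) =-27/1904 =-0.01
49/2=24.50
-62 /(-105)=62 /105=0.59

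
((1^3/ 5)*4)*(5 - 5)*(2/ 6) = 0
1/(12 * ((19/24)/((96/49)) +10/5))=192/5539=0.03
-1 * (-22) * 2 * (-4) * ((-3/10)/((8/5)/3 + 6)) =396/49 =8.08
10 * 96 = 960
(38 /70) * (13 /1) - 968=-33633 /35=-960.94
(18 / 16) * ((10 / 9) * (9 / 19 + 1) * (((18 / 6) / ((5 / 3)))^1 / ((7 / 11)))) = 99 / 19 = 5.21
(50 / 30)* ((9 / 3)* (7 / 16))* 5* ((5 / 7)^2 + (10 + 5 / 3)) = 22375 / 168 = 133.18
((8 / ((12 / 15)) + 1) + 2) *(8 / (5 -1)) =26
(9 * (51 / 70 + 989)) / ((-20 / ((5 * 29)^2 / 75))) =-174795963 / 1400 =-124854.26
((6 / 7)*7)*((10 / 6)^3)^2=31250 / 243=128.60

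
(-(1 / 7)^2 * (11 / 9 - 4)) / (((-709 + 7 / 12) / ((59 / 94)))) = -2950 / 58733409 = -0.00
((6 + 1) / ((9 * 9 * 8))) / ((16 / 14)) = 49 / 5184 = 0.01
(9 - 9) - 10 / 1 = -10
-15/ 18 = -5/ 6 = -0.83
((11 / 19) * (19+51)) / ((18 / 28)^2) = 150920 / 1539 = 98.06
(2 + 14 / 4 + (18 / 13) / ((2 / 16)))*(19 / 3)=8189 / 78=104.99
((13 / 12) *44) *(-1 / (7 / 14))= -286 / 3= -95.33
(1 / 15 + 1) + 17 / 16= 511 / 240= 2.13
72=72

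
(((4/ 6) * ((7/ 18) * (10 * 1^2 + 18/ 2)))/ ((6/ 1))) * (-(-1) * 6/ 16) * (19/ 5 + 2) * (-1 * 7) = -26999/ 2160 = -12.50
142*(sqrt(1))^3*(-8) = -1136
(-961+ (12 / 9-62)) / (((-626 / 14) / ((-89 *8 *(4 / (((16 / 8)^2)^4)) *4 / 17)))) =-59.81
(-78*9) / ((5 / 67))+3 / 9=-141097 / 15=-9406.47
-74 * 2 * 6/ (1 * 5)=-888/ 5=-177.60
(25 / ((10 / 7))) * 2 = 35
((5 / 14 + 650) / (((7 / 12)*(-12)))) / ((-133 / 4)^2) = -72840 / 866761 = -0.08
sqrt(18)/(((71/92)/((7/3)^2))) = 4508* sqrt(2)/213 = 29.93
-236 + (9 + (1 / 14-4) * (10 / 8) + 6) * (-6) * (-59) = 93397 / 28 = 3335.61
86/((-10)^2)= 43/50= 0.86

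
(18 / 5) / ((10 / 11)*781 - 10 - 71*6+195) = 0.01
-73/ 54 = -1.35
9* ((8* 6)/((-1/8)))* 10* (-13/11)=40843.64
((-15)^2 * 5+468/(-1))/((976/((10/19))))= 3285/9272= 0.35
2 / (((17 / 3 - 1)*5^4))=3 / 4375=0.00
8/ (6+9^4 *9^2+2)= 8/ 531449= 0.00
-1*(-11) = 11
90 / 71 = 1.27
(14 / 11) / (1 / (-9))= -126 / 11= -11.45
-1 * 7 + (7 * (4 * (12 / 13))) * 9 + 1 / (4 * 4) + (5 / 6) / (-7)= 985241 / 4368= 225.56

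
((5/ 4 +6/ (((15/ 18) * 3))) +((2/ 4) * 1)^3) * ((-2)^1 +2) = 0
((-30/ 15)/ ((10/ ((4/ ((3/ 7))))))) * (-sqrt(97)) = 18.38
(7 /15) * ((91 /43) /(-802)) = -637 /517290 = -0.00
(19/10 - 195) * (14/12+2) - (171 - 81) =-42089/60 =-701.48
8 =8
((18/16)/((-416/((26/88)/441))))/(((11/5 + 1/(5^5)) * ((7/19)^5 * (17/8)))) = -7737809375/135541948405248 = -0.00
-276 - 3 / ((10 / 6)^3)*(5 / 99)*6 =-75954 / 275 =-276.20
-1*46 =-46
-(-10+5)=5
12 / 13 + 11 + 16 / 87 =13693 / 1131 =12.11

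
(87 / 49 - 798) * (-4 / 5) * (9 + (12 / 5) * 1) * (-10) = -3558168 / 49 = -72615.67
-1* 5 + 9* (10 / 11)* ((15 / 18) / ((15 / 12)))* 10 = 545 / 11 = 49.55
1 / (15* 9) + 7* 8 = 7561 / 135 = 56.01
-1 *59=-59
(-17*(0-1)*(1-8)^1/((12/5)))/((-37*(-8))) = -595/3552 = -0.17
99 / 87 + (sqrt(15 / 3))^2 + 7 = 381 / 29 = 13.14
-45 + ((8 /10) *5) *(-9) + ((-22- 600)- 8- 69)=-780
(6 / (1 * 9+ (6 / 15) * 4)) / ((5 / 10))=60 / 53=1.13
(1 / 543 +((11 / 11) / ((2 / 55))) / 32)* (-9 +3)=-29929 / 5792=-5.17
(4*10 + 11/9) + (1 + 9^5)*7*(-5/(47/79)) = -1469441813/423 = -3473857.71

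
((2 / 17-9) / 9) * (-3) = 151 / 51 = 2.96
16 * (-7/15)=-112/15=-7.47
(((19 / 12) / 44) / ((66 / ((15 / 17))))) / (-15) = -19 / 592416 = -0.00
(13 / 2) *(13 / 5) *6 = 507 / 5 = 101.40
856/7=122.29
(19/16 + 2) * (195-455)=-3315/4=-828.75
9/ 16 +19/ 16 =7/ 4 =1.75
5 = 5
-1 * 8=-8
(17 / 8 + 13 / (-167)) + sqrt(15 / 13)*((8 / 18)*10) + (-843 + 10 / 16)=-561339 / 668 + 40*sqrt(195) / 117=-835.55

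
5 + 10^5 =100005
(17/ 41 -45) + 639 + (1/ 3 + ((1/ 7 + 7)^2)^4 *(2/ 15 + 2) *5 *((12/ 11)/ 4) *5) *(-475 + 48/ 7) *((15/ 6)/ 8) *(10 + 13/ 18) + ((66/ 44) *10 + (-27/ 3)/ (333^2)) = -3328069073355691813721841515/ 21526632299807712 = -154602402596.22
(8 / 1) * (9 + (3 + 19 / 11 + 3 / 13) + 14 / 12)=51908 / 429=121.00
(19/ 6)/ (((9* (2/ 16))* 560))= 19/ 3780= 0.01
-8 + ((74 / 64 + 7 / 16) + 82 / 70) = -5863 / 1120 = -5.23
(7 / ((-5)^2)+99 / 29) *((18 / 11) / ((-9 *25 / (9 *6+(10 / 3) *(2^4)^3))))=-7594808 / 20625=-368.23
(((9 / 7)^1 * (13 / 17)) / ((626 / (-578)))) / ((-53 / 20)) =39780 / 116123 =0.34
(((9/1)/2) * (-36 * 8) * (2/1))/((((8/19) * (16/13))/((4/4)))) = -20007/4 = -5001.75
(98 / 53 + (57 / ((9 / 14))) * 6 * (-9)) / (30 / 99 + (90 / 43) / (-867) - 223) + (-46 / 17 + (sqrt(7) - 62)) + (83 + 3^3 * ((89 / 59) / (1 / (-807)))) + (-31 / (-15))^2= -35855133639125077763 / 1092341853915075 + sqrt(7)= -32821.45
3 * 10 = 30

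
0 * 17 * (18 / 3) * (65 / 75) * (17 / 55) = 0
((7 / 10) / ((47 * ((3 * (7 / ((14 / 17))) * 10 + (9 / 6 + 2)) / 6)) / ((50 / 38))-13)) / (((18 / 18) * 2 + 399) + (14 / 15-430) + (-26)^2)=3150 / 4449173539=0.00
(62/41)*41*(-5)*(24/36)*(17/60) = -527/9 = -58.56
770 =770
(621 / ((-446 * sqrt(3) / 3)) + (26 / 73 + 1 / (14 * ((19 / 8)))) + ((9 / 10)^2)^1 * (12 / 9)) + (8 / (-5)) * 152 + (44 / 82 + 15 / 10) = -4770800739 / 19903450 - 621 * sqrt(3) / 446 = -242.11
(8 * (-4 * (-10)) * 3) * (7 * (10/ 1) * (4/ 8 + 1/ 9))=123200/ 3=41066.67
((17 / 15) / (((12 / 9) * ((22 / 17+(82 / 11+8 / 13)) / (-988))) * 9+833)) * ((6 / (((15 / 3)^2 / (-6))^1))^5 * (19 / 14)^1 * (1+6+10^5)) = -195468188173870689792 / 170936851708984375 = -1143.51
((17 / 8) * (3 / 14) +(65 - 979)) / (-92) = 102317 / 10304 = 9.93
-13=-13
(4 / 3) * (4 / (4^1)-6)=-20 / 3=-6.67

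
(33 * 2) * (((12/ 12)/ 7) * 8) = 528/ 7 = 75.43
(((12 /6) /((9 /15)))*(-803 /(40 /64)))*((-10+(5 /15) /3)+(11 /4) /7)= 7686316 /189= 40668.34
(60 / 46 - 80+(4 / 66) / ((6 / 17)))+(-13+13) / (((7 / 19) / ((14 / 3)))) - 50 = -292649 / 2277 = -128.52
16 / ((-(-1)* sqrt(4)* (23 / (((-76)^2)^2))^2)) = 8904278299639808 / 529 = 16832284120302.09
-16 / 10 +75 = 367 / 5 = 73.40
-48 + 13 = -35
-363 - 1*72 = -435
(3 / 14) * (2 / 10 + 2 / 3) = 13 / 70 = 0.19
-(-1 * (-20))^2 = -400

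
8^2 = 64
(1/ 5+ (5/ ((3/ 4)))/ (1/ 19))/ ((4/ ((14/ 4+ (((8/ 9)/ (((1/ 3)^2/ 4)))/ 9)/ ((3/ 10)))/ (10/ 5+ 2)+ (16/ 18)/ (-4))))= 1486243/ 12960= 114.68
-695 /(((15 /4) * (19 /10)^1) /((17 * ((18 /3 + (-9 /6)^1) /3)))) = -47260 /19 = -2487.37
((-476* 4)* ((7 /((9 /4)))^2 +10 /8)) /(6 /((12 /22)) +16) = -1685516 /2187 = -770.70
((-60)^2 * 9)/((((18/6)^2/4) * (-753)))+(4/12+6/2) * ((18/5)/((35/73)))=51876/8785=5.91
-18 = -18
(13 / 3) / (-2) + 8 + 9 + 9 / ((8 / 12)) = 85 / 3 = 28.33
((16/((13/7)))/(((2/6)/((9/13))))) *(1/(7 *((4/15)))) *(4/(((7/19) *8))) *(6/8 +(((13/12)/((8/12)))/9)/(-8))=9.46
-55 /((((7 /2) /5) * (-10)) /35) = 275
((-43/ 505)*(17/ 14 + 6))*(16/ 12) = -0.82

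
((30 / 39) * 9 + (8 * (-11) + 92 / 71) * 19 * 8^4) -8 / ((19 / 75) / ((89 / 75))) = -118334418134 / 17537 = -6747700.18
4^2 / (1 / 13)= 208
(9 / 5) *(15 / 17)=27 / 17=1.59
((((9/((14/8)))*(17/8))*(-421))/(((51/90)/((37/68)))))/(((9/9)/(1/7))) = -2102895/3332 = -631.12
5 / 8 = 0.62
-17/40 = -0.42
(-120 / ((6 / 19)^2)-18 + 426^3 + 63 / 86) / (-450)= -19945349293 / 116100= -171794.57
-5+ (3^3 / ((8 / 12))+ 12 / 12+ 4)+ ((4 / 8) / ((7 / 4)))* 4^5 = 4663 / 14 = 333.07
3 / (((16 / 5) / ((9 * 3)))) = 405 / 16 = 25.31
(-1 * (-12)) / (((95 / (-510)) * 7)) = -1224 / 133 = -9.20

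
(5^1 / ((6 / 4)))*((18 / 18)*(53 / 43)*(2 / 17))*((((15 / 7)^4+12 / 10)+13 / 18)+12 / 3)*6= 78.32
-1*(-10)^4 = -10000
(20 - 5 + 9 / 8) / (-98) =-129 / 784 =-0.16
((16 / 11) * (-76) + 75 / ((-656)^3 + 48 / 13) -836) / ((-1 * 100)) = 694746447619 / 73398107200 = 9.47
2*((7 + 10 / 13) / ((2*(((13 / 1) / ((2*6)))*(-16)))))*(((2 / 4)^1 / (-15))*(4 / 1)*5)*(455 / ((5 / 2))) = 707 / 13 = 54.38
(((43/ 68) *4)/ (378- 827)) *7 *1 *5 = -1505/ 7633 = -0.20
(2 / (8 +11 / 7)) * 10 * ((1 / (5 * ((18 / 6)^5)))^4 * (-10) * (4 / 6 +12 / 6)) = -448 / 17521091615025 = -0.00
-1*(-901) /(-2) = -901 /2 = -450.50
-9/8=-1.12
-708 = -708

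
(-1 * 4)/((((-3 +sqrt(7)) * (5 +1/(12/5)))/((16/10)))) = 192 * sqrt(7)/325 +576/325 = 3.34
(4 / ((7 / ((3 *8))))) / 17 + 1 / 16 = 1655 / 1904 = 0.87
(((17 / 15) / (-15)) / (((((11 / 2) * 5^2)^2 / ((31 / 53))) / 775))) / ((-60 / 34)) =555458 / 541096875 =0.00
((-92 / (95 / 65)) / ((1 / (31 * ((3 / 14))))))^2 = 3092916996 / 17689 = 174849.74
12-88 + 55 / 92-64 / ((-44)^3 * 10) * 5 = -9233101 / 122452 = -75.40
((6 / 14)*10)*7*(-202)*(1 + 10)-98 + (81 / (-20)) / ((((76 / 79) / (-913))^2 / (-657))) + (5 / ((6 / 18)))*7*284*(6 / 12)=276845029352033 / 115520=2396511680.68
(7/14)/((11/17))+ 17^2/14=1649/77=21.42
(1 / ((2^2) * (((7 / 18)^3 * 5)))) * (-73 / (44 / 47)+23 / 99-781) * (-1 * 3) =82635309 / 37730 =2190.18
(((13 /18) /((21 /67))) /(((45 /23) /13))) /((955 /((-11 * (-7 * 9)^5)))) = 1671400247517 /9550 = 175015732.72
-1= -1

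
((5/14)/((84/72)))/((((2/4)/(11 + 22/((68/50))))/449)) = 7470.76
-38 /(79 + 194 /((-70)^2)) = -93100 /193647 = -0.48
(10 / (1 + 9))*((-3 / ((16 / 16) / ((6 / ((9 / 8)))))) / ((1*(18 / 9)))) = -8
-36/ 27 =-4/ 3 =-1.33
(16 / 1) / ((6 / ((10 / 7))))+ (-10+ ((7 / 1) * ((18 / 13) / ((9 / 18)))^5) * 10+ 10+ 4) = 88946170772 / 7797153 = 11407.52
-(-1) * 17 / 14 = 17 / 14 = 1.21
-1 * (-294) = 294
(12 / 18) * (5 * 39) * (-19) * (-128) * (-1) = -316160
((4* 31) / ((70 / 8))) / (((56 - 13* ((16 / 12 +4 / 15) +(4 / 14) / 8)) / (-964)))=-1912576 / 4863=-393.29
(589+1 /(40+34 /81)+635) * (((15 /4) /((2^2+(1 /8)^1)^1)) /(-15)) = -1335819 /18007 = -74.18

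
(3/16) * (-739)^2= 102397.69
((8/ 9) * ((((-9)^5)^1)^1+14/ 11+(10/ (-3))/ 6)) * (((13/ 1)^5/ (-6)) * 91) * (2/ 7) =84448824589.66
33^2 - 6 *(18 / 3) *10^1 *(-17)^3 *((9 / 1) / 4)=3980619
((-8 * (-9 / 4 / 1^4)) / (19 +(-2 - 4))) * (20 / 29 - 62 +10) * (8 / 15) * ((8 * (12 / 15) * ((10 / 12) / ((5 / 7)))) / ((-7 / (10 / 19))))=761856 / 35815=21.27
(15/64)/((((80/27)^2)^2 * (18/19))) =3365793/1048576000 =0.00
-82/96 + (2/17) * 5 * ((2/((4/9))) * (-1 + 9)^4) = 8846663/816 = 10841.50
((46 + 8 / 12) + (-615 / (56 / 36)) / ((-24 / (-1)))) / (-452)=-0.07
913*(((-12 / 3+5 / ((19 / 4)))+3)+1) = 18260 / 19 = 961.05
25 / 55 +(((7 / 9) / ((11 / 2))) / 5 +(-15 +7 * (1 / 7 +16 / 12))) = -2071 / 495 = -4.18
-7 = -7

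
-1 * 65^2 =-4225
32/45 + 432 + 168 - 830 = -10318/45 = -229.29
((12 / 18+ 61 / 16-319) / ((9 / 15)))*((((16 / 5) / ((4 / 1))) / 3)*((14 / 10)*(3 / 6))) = -105679 / 1080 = -97.85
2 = 2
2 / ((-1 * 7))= -2 / 7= -0.29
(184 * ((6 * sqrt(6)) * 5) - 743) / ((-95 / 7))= 5201 / 95 - 7728 * sqrt(6) / 19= -941.55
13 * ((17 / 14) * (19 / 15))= 4199 / 210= 20.00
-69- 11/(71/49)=-5438/71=-76.59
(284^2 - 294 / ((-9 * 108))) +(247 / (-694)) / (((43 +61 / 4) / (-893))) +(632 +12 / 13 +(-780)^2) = 689694.68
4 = 4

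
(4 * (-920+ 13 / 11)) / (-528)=3369 / 484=6.96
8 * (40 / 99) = 3.23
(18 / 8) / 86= 9 / 344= 0.03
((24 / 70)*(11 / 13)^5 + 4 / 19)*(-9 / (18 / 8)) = -354802592 / 246909845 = -1.44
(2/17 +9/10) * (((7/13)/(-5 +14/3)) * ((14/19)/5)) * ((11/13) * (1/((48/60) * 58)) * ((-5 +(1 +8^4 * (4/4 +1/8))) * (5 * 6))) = -965945673/1583023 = -610.19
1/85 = 0.01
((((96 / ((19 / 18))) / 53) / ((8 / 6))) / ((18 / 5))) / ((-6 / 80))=-4800 / 1007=-4.77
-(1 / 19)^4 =-1 / 130321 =-0.00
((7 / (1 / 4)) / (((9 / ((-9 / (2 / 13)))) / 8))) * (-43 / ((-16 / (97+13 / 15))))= -5744284 / 15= -382952.27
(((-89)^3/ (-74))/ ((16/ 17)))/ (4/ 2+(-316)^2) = 7921/ 78144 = 0.10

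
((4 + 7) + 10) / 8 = 21 / 8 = 2.62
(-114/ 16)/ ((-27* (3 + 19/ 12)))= 19/ 330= 0.06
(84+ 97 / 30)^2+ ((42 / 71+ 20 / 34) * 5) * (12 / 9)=8274911623 / 1086300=7617.52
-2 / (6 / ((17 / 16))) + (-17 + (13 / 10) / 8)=-17.19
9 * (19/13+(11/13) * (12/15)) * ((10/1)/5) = 2502/65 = 38.49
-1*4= -4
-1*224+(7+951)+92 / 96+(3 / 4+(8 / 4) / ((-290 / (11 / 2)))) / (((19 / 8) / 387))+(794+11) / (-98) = 390069431 / 462840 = 842.77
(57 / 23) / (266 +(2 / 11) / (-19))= 11913 / 1278616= 0.01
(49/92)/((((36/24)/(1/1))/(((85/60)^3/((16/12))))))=240737/317952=0.76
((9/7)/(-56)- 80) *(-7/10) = 31369/560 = 56.02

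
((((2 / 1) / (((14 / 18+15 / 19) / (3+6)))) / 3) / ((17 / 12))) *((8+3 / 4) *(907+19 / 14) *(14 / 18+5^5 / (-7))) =-76317832665 / 7973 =-9572034.70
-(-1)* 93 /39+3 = 70 /13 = 5.38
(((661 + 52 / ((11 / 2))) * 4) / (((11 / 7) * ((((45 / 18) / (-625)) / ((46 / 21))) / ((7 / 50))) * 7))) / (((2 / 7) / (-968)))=189980000 / 3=63326666.67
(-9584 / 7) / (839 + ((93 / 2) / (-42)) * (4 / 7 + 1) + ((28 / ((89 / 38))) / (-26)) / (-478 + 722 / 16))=-1075203543232 / 657510847349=-1.64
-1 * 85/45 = -17/9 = -1.89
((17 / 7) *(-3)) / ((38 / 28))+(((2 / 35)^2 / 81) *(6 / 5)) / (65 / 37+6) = -4841182126 / 901789875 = -5.37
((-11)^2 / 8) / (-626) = -121 / 5008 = -0.02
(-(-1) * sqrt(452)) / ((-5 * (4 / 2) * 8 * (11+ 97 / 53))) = -53 * sqrt(113) / 27200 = -0.02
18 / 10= 9 / 5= 1.80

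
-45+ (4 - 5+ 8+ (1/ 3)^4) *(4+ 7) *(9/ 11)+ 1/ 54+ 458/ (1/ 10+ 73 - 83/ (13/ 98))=67113263/ 3879198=17.30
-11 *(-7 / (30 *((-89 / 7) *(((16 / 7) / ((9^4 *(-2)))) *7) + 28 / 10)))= 1178793 / 1293076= 0.91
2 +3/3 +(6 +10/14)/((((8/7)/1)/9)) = 55.88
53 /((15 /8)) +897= 13879 /15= 925.27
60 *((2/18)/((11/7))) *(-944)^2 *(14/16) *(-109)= -360572528.48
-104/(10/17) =-884/5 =-176.80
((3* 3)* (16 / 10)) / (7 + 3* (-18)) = -72 / 235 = -0.31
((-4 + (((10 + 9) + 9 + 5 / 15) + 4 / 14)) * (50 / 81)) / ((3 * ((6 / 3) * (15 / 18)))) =5170 / 1701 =3.04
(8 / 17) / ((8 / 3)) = 3 / 17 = 0.18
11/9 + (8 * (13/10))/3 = 4.69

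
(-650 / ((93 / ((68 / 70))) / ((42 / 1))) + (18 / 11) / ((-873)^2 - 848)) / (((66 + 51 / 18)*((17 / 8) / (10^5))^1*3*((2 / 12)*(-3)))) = 236886284422400000 / 1822629280241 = 129969.54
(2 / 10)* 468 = 93.60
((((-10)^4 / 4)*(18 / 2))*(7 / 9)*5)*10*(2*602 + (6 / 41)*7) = 43230250000 / 41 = 1054396341.46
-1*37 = -37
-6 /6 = -1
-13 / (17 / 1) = -13 / 17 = -0.76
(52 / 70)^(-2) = 1225 / 676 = 1.81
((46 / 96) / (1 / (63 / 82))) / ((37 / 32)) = 483 / 1517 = 0.32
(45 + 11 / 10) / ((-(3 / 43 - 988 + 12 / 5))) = 0.05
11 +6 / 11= 127 / 11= 11.55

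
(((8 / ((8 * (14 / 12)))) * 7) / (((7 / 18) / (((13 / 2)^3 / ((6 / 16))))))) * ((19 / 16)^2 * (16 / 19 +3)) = 27425151 / 448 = 61216.85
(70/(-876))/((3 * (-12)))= 35/15768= 0.00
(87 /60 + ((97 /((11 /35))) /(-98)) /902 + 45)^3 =4196246753640188569239 /41879530198583000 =100198.04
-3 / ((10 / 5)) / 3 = -1 / 2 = -0.50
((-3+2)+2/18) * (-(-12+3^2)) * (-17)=136/3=45.33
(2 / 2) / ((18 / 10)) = 5 / 9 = 0.56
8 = 8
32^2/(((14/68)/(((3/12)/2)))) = 4352/7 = 621.71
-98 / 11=-8.91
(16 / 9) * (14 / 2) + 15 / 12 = 493 / 36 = 13.69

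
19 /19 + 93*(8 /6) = 125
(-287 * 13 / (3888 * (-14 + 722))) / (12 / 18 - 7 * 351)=3731 / 6761558592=0.00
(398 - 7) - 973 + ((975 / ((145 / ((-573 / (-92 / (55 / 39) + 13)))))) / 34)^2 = -27411651528927 / 47483024836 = -577.29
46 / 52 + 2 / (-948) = 2719 / 3081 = 0.88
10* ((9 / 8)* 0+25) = 250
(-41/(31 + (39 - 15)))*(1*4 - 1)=-123/55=-2.24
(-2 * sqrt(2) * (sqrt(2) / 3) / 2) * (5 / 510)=-1 / 153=-0.01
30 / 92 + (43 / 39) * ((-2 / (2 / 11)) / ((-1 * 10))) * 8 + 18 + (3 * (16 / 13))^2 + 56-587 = -489.34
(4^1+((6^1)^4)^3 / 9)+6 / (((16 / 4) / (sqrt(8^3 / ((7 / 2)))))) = 48 * sqrt(7) / 7+241864708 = 241864726.14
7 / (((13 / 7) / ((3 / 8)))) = 147 / 104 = 1.41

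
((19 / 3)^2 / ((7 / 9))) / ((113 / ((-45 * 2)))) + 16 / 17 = -539674 / 13447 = -40.13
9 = 9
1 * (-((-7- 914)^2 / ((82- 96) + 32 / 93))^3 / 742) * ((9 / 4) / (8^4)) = 177424720.13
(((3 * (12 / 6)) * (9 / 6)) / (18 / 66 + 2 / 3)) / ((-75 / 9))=-891 / 775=-1.15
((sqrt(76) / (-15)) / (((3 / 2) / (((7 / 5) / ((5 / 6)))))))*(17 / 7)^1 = -136*sqrt(19) / 375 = -1.58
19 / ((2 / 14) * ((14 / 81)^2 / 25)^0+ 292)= 133 / 2045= 0.07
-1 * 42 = -42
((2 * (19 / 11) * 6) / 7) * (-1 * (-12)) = 2736 / 77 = 35.53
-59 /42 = -1.40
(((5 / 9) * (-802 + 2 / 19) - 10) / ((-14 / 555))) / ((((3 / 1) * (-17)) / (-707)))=727687325 / 2907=250322.44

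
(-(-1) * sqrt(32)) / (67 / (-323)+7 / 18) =23256 * sqrt(2) / 1055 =31.17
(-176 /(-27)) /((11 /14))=224 /27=8.30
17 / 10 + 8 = 9.70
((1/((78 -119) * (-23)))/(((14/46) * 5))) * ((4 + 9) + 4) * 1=17/1435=0.01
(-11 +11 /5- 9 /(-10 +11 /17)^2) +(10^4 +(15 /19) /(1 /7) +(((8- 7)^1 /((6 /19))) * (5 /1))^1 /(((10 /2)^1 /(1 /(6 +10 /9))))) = 341474275823 /34157440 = 9997.07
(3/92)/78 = 1/2392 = 0.00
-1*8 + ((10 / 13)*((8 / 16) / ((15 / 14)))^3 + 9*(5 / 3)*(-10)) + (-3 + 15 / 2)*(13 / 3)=-2429303 / 17550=-138.42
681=681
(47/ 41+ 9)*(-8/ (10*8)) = -208/ 205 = -1.01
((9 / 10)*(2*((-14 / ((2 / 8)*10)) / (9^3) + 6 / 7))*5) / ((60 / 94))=509339 / 42525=11.98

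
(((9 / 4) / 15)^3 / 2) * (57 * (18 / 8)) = 13851 / 64000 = 0.22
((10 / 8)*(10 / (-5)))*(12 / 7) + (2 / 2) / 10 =-293 / 70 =-4.19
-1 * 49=-49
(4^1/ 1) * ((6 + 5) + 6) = 68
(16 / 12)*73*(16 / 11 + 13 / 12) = 247.02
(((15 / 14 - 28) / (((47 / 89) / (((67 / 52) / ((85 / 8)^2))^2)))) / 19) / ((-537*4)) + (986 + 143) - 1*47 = 2464734252896869238 / 2277942932094375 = 1082.00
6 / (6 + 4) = 3 / 5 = 0.60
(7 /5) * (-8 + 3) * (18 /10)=-63 /5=-12.60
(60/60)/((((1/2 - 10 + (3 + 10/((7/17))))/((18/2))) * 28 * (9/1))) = 1/498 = 0.00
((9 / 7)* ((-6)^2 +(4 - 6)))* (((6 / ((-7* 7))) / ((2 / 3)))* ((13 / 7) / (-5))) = 35802 / 12005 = 2.98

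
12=12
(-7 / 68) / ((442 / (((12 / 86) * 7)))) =-147 / 646204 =-0.00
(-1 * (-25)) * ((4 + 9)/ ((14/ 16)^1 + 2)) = 2600/ 23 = 113.04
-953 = -953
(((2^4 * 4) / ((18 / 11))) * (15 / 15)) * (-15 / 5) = -117.33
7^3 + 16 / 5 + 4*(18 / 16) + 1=3517 / 10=351.70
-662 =-662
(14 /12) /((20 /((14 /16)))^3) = 2401 /24576000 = 0.00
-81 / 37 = -2.19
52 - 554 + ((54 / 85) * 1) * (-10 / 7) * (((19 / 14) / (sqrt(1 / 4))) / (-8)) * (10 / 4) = -1670099 / 3332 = -501.23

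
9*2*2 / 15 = 12 / 5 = 2.40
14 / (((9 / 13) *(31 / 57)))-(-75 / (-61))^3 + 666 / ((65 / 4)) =104703281707 / 1372100145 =76.31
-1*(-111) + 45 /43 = 4818 /43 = 112.05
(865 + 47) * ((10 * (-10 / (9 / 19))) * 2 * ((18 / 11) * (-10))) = 69312000 / 11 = 6301090.91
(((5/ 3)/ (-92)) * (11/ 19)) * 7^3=-18865/ 5244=-3.60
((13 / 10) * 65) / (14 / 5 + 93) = 845 / 958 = 0.88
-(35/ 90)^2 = -49/ 324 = -0.15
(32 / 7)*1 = 32 / 7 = 4.57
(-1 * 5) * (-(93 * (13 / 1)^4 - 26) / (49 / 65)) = 863247775 / 49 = 17617301.53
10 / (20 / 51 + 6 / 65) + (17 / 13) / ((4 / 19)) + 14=1705853 / 41756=40.85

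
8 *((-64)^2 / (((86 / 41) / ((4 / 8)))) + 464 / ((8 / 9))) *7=3608080 / 43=83908.84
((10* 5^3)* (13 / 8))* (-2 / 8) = -8125 / 16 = -507.81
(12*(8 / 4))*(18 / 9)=48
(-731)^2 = 534361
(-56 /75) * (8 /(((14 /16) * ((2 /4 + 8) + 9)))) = -1024 /2625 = -0.39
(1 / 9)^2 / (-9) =-1 / 729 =-0.00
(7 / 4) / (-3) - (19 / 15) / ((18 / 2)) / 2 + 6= 2887 / 540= 5.35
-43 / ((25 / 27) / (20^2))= -18576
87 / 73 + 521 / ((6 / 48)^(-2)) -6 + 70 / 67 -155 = -47148557 / 313024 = -150.62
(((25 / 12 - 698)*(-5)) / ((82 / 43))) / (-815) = -359093 / 160392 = -2.24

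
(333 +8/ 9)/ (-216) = -3005/ 1944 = -1.55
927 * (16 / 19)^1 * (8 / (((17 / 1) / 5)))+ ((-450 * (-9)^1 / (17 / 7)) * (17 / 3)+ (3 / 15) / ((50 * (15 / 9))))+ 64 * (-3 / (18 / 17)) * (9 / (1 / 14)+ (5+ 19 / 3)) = -49478333779 / 3633750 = -13616.33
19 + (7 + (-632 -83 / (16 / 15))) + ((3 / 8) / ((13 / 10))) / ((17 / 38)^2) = -41018697 / 60112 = -682.37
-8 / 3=-2.67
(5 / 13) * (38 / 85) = 38 / 221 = 0.17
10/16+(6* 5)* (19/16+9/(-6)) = -35/4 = -8.75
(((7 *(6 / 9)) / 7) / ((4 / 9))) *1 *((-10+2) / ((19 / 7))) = -84 / 19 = -4.42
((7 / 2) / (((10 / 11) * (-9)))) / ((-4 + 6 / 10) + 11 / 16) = 44 / 279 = 0.16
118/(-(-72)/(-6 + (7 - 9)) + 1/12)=-1416/107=-13.23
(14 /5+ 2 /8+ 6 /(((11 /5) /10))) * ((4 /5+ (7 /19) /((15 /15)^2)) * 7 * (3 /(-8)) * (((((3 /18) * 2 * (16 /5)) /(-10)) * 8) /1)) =79.36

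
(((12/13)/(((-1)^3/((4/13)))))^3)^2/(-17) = -12230590464/396067447082177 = -0.00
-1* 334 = -334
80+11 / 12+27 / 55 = 53729 / 660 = 81.41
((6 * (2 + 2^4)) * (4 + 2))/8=81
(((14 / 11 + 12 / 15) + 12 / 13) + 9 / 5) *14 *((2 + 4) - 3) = 144018 / 715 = 201.42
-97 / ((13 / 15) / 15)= -21825 / 13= -1678.85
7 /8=0.88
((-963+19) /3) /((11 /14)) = -400.48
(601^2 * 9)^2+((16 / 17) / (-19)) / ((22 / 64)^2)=413019731034564539 / 39083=10567759154480.58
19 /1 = 19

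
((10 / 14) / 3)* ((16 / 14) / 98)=20 / 7203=0.00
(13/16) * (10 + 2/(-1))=13/2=6.50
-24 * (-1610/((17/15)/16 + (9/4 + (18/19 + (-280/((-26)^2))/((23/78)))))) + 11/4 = 30108747881/1451884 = 20737.71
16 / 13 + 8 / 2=5.23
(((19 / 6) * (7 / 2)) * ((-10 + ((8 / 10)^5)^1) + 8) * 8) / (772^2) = -115843 / 465612500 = -0.00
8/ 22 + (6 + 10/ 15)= 7.03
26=26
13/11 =1.18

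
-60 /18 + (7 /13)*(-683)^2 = 251183.05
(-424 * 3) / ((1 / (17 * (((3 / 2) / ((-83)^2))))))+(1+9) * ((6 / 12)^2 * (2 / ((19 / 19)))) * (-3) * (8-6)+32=-18658 / 6889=-2.71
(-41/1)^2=1681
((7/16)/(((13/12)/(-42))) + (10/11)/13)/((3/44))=-9662/39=-247.74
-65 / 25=-13 / 5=-2.60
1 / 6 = 0.17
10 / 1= 10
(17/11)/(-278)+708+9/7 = 15182851/21406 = 709.28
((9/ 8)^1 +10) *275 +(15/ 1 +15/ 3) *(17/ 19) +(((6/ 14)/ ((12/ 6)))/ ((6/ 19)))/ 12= 19645651/ 6384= 3077.33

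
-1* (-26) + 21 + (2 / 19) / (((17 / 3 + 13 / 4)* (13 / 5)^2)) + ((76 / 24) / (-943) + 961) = 1959507202165 / 1943958666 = 1008.00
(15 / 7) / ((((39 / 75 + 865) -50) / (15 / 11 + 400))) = 551875 / 523292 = 1.05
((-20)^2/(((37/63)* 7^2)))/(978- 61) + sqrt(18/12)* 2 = 3600/237503 + sqrt(6) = 2.46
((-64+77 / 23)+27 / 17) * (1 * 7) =-413.45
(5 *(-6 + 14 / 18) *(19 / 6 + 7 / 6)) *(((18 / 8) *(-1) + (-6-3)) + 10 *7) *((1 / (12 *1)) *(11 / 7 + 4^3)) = -12204725 / 336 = -36323.59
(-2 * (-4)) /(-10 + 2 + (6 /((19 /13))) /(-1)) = -76 /115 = -0.66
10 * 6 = 60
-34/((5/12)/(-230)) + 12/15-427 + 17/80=1467361/80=18342.01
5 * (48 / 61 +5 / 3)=2245 / 183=12.27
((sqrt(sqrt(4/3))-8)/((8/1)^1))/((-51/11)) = -11*sqrt(2)*3^(3/4)/1224 + 11/51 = 0.19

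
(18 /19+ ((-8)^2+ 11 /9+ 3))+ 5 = 12683 /171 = 74.17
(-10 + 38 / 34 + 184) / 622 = 0.28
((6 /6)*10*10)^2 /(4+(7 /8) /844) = 13504000 /5403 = 2499.35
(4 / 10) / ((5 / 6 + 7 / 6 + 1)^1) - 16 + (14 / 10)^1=-14.47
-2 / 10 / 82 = -1 / 410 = -0.00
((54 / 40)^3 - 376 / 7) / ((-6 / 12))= 2870219 / 28000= 102.51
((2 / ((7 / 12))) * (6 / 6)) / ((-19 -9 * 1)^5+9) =-24 / 120472513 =-0.00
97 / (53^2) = 97 / 2809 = 0.03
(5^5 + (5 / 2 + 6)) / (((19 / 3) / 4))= 37602 / 19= 1979.05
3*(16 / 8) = 6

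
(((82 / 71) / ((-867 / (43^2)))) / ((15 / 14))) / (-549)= 2122652 / 506921895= 0.00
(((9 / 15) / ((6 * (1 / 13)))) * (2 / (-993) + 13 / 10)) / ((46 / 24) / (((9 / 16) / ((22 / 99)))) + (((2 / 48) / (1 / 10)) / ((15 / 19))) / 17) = 230725989 / 107781875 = 2.14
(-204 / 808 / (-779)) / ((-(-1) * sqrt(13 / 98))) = 357 * sqrt(26) / 2045654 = 0.00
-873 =-873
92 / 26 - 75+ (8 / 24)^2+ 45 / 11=-86563 / 1287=-67.26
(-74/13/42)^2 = 1369/74529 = 0.02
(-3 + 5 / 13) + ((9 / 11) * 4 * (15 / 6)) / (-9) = -504 / 143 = -3.52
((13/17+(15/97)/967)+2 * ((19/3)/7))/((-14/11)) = -2.02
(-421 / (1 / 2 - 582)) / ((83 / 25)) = 21050 / 96529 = 0.22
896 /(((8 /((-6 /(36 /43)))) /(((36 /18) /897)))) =-4816 /2691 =-1.79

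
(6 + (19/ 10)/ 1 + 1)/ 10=89/ 100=0.89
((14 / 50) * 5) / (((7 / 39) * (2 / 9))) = 351 / 10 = 35.10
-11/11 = -1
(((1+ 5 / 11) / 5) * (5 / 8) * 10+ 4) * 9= 576 / 11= 52.36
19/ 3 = 6.33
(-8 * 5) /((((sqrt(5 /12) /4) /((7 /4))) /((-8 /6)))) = 448 * sqrt(15) /3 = 578.37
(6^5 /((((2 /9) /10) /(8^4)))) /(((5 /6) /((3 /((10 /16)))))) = 41278242816 /5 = 8255648563.20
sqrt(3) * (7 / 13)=0.93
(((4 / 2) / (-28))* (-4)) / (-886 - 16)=-0.00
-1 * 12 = -12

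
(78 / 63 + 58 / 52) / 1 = 1285 / 546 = 2.35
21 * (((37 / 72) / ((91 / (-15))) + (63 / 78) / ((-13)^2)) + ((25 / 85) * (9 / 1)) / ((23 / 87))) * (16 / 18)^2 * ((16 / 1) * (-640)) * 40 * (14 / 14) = -4697213989683200 / 69581187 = -67506953.99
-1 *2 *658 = -1316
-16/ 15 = -1.07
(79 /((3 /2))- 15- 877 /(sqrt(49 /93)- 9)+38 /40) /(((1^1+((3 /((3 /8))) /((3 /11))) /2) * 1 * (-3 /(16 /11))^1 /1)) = -61383368 /14509605- 24556 * sqrt(93) /967307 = -4.48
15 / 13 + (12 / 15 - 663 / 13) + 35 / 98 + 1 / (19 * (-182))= -420919 / 8645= -48.69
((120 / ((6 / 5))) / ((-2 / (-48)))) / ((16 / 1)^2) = 75 / 8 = 9.38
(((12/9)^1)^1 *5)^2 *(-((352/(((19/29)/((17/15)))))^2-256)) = -481503195136/29241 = -16466714.38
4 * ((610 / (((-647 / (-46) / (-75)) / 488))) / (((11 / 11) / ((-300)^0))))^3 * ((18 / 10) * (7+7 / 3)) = -72790638567447086899200000000 / 270840023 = -268758796285610590496.81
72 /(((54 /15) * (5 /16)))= 64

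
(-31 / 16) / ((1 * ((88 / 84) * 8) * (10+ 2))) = -217 / 11264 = -0.02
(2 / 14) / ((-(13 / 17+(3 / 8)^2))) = -1088 / 6895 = -0.16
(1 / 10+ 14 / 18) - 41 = -3611 / 90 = -40.12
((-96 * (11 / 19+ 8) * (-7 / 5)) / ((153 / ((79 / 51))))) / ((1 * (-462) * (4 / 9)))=-51508 / 906015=-0.06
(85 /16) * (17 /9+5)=2635 /72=36.60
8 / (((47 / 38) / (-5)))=-1520 / 47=-32.34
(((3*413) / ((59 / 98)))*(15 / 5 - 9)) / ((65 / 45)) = -111132 / 13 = -8548.62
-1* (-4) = 4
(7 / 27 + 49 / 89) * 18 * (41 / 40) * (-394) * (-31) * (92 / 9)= 1865471.72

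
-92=-92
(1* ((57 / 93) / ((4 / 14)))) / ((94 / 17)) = 2261 / 5828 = 0.39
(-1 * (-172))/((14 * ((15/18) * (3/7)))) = 172/5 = 34.40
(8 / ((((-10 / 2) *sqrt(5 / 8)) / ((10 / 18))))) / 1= -16 *sqrt(10) / 45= -1.12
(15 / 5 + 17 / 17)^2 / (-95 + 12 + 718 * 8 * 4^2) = 16 / 91821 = 0.00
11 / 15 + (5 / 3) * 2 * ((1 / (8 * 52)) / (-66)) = 0.73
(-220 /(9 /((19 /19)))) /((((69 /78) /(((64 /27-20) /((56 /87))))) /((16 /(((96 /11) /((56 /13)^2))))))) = 1870718080 /72657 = 25747.25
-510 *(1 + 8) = -4590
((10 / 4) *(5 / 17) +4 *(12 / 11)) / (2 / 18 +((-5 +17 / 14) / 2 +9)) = 240282 / 340153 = 0.71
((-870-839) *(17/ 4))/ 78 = -29053/ 312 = -93.12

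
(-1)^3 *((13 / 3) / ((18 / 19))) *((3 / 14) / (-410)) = 247 / 103320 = 0.00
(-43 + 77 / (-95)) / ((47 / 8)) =-33296 / 4465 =-7.46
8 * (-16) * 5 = -640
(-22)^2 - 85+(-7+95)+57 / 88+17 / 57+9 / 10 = 12260257 / 25080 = 488.85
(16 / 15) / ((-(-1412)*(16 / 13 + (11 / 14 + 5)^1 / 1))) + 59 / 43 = 398972489 / 290753745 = 1.37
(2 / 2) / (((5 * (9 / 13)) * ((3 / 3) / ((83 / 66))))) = 1079 / 2970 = 0.36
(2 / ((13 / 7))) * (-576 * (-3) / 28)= 864 / 13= 66.46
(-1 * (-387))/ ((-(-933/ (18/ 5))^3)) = 83592/ 3760028875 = 0.00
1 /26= 0.04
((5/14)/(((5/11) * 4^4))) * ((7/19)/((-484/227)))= -227/428032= -0.00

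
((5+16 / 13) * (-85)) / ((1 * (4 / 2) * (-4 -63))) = 6885 / 1742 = 3.95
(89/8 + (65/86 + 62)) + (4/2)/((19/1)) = 483573/6536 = 73.99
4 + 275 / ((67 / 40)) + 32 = 13412 / 67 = 200.18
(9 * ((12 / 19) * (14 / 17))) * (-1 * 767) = -1159704 / 323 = -3590.41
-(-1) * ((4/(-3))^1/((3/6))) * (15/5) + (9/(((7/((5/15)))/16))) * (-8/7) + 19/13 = -9157/637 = -14.38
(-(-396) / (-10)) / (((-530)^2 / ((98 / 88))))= -441 / 2809000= -0.00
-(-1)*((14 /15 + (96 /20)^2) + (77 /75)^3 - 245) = -92789092 /421875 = -219.94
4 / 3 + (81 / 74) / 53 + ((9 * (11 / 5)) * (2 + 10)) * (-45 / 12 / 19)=-10180817 / 223554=-45.54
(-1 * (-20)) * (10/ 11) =200/ 11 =18.18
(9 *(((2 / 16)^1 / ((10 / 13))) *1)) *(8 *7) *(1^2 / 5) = 819 / 50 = 16.38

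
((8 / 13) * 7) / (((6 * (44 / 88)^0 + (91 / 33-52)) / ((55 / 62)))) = -50820 / 575081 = -0.09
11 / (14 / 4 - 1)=4.40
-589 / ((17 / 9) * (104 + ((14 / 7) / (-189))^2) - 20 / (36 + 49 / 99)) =-36007732467 / 11975880512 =-3.01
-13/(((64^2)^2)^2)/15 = -13/4222124650659840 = -0.00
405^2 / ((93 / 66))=3608550 / 31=116404.84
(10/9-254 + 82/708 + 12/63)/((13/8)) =-155.44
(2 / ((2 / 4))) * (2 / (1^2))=8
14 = 14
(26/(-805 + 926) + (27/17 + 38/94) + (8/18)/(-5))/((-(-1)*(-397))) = -9216554/1727170335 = -0.01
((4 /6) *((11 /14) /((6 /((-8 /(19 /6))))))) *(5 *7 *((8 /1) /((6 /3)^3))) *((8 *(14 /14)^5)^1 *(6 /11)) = -640 /19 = -33.68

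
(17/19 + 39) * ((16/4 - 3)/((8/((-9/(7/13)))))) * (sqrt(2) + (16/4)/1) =-44343/133 - 44343 * sqrt(2)/532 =-451.28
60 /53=1.13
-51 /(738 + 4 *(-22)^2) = -51 /2674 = -0.02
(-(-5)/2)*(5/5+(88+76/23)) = 10615/46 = 230.76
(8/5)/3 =8/15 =0.53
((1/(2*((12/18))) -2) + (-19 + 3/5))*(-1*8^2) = 6288/5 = 1257.60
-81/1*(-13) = 1053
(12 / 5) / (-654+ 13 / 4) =-48 / 13015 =-0.00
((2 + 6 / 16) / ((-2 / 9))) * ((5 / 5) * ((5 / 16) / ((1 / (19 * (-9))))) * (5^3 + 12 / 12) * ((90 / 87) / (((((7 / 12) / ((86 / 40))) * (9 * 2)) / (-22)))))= -622394685 / 1856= -335341.96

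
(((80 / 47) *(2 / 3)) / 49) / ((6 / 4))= 0.02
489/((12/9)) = 366.75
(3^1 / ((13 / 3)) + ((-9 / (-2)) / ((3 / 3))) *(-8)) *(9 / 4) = -4131 / 52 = -79.44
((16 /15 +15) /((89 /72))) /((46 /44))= 127248 /10235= 12.43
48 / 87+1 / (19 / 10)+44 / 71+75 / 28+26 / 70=3714741 / 782420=4.75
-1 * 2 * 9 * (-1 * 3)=54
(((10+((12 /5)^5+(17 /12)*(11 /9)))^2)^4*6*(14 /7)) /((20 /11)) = 32026244230713283.67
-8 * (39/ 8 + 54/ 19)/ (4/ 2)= -1173/ 38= -30.87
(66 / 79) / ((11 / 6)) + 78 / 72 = 1459 / 948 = 1.54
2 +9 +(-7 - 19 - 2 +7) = -10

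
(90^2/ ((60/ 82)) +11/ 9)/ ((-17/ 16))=-1594256/ 153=-10419.97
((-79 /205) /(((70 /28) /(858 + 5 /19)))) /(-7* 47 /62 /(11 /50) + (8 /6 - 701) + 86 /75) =439294273 /2399517866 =0.18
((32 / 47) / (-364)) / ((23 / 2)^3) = -64 / 52038259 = -0.00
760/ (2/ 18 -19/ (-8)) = 54720/ 179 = 305.70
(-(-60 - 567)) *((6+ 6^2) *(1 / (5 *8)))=13167 / 20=658.35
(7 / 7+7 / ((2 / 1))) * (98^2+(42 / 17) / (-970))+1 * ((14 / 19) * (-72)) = 13524006069 / 313310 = 43164.94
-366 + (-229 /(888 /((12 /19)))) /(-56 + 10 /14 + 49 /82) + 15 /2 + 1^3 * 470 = 4921267125 /44135746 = 111.50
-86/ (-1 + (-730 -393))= 43/ 562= 0.08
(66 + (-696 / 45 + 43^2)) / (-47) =-28493 / 705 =-40.42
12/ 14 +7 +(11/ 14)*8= 99/ 7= 14.14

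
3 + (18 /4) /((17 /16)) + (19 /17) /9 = 1126 /153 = 7.36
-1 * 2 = -2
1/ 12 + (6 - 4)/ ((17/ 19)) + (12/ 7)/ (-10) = 15331/ 7140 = 2.15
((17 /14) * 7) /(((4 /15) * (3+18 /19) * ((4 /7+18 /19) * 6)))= 42959 /48480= 0.89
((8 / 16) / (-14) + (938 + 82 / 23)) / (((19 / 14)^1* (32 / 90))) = 27285525 / 13984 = 1951.20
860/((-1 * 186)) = -430/93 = -4.62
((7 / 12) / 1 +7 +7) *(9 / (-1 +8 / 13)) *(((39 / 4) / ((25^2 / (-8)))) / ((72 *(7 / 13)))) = 2197 / 2000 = 1.10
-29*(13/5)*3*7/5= -7917/25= -316.68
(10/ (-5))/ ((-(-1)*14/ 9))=-9/ 7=-1.29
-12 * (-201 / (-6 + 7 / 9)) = -21708 / 47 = -461.87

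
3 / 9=1 / 3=0.33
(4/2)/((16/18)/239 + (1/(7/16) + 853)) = 30114/12878093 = 0.00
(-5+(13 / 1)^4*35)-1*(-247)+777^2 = 1603606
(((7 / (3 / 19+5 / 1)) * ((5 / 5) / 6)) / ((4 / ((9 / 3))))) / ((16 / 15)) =285 / 1792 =0.16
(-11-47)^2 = 3364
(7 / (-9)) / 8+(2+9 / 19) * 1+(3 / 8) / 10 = 33023 / 13680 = 2.41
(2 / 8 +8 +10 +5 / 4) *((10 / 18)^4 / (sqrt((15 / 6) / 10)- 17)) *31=-251875 / 72171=-3.49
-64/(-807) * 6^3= 17.13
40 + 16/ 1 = 56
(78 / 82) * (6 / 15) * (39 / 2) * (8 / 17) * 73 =888264 / 3485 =254.88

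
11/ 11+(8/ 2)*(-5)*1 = -19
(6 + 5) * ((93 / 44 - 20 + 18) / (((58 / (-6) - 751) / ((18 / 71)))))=-135 / 324044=-0.00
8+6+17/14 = 213/14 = 15.21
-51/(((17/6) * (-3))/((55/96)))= 3.44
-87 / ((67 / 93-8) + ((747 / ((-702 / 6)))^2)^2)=-231087051 / 4394288056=-0.05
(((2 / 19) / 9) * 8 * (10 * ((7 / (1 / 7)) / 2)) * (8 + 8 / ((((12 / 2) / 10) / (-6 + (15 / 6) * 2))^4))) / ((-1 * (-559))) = 22140160 / 7742709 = 2.86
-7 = -7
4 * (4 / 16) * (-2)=-2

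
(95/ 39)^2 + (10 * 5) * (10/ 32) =262325/ 12168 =21.56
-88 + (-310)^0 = -87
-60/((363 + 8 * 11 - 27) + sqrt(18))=-12720/89879 + 90 * sqrt(2)/89879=-0.14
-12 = -12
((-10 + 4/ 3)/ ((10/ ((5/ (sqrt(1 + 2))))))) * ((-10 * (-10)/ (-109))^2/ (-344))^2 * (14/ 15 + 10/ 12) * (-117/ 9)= 1399531250 * sqrt(3)/ 7047038871603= 0.00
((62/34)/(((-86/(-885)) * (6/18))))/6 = 27435/2924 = 9.38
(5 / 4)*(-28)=-35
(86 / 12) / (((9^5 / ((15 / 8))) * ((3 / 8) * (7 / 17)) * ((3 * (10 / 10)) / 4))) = 7310 / 3720087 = 0.00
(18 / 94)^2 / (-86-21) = -81 / 236363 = -0.00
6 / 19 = 0.32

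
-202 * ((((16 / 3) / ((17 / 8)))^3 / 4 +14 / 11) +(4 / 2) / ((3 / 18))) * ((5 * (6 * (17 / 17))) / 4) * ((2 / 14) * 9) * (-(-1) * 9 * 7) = -114235002630 / 54043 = -2113779.82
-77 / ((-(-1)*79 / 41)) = -3157 / 79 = -39.96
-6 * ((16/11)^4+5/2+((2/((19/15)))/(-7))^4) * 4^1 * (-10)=7673056680446040/4581179456161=1674.91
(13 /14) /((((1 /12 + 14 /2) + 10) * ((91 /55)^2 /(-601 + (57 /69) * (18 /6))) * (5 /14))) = -19988232 /600691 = -33.28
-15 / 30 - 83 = -167 / 2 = -83.50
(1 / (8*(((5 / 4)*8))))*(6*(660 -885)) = -135 / 8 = -16.88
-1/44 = -0.02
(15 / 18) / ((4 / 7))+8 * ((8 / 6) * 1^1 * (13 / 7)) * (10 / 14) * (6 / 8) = 14195 / 1176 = 12.07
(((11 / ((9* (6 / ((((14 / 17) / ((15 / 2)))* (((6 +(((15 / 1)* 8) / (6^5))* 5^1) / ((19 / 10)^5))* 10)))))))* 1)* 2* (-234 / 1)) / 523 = -788387600000 / 16048932236361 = -0.05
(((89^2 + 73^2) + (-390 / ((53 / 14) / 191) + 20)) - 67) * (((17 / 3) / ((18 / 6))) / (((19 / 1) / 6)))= -3888478 / 1007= -3861.45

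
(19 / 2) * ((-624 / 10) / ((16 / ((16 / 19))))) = -156 / 5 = -31.20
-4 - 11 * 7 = -81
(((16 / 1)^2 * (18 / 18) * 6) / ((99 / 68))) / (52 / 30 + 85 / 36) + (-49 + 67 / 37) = 63136698 / 299959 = 210.48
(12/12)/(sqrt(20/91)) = sqrt(455)/10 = 2.13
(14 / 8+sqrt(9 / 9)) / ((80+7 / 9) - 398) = -99 / 11420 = -0.01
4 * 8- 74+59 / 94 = -3889 / 94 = -41.37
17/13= 1.31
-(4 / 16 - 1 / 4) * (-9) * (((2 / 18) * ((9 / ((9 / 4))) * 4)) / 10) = 0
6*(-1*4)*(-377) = 9048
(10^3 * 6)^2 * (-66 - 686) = -27072000000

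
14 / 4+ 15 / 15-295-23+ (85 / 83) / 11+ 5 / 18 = -2572982 / 8217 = -313.13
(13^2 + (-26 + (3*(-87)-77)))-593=-788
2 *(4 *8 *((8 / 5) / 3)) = 512 / 15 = 34.13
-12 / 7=-1.71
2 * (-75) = -150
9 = 9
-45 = -45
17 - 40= -23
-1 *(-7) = 7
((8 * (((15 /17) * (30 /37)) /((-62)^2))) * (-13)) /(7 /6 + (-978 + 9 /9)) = 0.00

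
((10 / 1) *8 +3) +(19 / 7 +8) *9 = 1256 / 7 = 179.43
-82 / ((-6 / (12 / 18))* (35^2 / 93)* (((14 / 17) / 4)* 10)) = 43214 / 128625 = 0.34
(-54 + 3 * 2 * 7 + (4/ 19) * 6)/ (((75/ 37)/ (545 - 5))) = -271728/ 95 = -2860.29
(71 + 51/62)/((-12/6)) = -4453/124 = -35.91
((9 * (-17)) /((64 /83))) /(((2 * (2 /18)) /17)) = -1942947 /128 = -15179.27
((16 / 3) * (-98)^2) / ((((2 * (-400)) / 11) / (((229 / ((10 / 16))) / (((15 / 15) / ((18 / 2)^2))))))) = -2612787408 / 125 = -20902299.26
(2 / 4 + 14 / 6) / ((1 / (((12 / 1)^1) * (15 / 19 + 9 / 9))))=1156 / 19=60.84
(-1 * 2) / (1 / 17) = -34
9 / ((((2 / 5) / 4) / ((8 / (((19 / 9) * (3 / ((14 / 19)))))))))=30240 / 361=83.77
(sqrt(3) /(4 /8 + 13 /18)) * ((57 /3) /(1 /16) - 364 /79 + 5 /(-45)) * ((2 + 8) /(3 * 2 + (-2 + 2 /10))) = 10639450 * sqrt(3) /18249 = 1009.81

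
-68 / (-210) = 34 / 105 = 0.32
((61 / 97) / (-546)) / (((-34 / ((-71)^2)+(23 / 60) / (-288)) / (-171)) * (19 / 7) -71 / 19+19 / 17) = 2574447572160 / 5854167971647151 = 0.00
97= 97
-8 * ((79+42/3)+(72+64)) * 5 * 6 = -54960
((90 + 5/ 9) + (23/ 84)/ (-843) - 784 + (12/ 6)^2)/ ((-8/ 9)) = 48820963/ 62944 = 775.63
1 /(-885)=-1 /885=-0.00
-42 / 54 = -7 / 9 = -0.78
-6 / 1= -6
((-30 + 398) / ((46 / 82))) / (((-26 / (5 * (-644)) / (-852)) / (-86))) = 5952842732.31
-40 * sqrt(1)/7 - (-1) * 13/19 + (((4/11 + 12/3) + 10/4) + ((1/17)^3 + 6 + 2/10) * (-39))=-17248683887/71877190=-239.97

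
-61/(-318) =0.19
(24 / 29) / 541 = 24 / 15689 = 0.00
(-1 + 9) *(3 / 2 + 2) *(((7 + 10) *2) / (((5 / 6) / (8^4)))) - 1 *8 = 23396312 / 5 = 4679262.40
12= 12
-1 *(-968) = 968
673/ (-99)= -6.80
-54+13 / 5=-257 / 5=-51.40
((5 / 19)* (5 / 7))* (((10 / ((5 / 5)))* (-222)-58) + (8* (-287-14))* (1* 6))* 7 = -22007.89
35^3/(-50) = -1715/2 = -857.50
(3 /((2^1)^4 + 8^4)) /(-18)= -1 /24672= -0.00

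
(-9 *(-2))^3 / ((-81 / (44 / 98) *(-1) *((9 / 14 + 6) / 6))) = 6336 / 217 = 29.20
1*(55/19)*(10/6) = 275/57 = 4.82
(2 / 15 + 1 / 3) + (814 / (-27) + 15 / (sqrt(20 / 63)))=-4007 / 135 + 9 * sqrt(35) / 2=-3.06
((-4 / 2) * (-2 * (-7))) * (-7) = 196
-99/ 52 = -1.90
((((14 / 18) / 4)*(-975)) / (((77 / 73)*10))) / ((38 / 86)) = -204035 / 5016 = -40.68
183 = 183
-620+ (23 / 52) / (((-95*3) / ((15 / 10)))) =-6125623 / 9880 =-620.00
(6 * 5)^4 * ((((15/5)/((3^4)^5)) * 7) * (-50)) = -3500000/14348907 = -0.24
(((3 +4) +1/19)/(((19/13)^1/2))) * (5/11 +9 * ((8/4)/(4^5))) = 2315989/508288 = 4.56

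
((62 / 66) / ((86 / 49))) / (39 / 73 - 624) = -110887 / 129165894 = -0.00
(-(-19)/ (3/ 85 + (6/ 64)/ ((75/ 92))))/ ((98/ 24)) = 775200/ 25039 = 30.96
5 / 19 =0.26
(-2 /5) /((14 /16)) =-16 /35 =-0.46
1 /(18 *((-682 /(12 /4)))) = -1 /4092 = -0.00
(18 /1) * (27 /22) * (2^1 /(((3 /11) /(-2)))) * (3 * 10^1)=-9720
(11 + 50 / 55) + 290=301.91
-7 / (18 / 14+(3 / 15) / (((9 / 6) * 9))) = -5.38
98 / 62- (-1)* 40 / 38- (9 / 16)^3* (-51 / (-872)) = 5517826881 / 2103738368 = 2.62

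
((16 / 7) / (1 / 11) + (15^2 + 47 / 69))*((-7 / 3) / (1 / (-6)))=242296 / 69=3511.54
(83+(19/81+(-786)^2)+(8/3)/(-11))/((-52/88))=-1101060364/1053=-1045641.37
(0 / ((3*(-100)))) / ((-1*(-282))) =0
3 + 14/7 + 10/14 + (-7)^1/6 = 191/42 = 4.55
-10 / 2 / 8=-5 / 8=-0.62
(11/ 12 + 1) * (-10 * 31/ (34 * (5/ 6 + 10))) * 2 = -713/ 221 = -3.23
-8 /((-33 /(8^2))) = 512 /33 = 15.52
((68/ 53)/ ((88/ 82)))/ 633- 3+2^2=369736/ 369039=1.00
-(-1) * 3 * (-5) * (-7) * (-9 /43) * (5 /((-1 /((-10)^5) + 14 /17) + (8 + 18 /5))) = -8032500000 /908160731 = -8.84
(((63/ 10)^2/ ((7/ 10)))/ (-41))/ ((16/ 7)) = -3969/ 6560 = -0.61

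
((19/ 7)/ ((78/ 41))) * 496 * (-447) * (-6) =172713648/ 91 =1897952.18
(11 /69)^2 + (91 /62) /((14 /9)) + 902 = 533080369 /590364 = 902.97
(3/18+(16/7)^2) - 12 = -1943/294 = -6.61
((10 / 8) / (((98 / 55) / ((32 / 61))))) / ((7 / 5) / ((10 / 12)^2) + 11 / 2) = 275000 / 5616331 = 0.05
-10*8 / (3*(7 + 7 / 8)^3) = -40960 / 750141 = -0.05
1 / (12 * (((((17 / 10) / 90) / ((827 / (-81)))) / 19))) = -392825 / 459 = -855.83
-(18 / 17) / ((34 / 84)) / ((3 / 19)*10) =-1.66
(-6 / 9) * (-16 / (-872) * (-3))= 4 / 109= 0.04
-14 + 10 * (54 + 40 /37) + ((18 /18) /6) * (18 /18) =119209 /222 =536.98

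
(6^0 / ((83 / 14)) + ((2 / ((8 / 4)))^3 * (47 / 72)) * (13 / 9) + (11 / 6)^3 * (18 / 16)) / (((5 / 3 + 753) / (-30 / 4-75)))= -0.88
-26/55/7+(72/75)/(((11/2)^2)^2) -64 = -164149542/2562175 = -64.07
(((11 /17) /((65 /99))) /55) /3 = 33 /5525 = 0.01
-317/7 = -45.29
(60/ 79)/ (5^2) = 12/ 395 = 0.03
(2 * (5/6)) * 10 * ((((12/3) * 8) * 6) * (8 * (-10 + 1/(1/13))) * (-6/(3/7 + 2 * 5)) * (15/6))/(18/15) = -6720000/73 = -92054.79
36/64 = 9/16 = 0.56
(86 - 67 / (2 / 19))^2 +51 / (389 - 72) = 384267921 / 1268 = 303050.41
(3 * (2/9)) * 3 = 2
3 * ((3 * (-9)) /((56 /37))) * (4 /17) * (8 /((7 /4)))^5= -50281316352 /2000033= -25140.24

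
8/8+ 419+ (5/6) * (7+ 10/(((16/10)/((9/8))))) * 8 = 12325/24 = 513.54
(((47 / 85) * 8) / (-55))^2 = 141376 / 21855625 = 0.01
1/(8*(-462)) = -1/3696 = -0.00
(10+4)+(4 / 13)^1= 186 / 13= 14.31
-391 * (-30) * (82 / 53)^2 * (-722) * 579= -32971710515760 / 2809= -11737881992.08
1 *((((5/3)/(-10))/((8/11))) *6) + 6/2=13/8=1.62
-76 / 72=-19 / 18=-1.06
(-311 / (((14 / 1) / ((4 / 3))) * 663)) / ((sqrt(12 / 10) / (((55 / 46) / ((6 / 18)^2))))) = -17105 * sqrt(30) / 213486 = -0.44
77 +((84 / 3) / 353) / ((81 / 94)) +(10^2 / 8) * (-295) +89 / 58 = -2992467052 / 829197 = -3608.87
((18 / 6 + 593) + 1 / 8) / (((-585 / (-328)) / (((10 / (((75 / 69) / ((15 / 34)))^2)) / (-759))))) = -4497167 / 6199050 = -0.73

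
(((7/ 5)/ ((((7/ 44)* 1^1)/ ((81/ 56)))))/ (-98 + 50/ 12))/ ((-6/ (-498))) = -11.26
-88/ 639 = -0.14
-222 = -222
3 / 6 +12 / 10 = 17 / 10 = 1.70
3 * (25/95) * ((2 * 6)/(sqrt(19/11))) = 180 * sqrt(209)/361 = 7.21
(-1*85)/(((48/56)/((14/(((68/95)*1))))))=-23275/12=-1939.58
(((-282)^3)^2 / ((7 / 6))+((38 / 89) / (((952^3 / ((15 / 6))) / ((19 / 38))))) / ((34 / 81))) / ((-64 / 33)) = -222270499859788.29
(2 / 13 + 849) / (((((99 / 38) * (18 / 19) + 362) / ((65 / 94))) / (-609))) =-981.14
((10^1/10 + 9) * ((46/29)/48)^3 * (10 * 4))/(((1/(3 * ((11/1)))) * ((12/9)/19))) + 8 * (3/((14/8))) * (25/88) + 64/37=331226512703/26681956224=12.41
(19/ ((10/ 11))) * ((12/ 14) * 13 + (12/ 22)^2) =239.10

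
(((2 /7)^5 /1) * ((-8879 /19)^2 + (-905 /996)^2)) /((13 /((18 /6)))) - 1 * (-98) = 316166261469428 /1630114812417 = 193.95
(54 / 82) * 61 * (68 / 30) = 18666 / 205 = 91.05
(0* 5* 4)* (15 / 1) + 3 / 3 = 1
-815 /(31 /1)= -815 /31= -26.29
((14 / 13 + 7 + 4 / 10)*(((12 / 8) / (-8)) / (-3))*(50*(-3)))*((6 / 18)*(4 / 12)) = -2755 / 312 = -8.83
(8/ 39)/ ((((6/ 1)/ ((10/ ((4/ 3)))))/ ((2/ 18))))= 10/ 351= 0.03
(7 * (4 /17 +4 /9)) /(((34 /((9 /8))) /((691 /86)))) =1.27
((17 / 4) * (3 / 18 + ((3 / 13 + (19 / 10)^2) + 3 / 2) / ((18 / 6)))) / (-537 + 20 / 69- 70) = -2968863 / 217687600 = -0.01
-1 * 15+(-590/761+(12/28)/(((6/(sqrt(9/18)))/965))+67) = 965 * sqrt(2)/28+38982/761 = 99.96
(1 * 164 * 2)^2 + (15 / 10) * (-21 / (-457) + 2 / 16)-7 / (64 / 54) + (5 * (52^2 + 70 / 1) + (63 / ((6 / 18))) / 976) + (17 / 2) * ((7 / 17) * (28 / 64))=27085309943 / 223016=121450.08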